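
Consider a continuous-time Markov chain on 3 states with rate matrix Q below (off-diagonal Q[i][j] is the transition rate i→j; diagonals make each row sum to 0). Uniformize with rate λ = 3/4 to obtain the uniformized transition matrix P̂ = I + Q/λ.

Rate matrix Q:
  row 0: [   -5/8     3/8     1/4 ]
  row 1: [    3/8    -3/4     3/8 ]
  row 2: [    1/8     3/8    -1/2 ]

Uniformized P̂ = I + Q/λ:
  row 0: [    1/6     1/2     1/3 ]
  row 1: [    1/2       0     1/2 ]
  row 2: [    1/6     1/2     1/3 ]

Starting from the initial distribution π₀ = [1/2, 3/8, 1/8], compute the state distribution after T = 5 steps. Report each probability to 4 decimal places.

π = [0.2786, 0.3320, 0.3893]

t=0: π = [0.5000, 0.3750, 0.1250]
t=1: π = [0.2917, 0.3125, 0.3958]
t=2: π = [0.2708, 0.3438, 0.3854]
t=3: π = [0.2813, 0.3281, 0.3906]
t=4: π = [0.2760, 0.3359, 0.3880]
t=5: π = [0.2786, 0.3320, 0.3893]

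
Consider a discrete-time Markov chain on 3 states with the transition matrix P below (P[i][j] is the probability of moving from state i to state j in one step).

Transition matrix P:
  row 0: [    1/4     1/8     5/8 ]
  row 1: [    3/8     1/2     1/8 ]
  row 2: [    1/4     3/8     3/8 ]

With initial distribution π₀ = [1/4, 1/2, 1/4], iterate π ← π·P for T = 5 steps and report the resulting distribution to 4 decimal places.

π = [0.2931, 0.3448, 0.3621]

t=0: π = [0.2500, 0.5000, 0.2500]
t=1: π = [0.3125, 0.3750, 0.3125]
t=2: π = [0.2969, 0.3438, 0.3594]
t=3: π = [0.2930, 0.3438, 0.3633]
t=4: π = [0.2930, 0.3447, 0.3623]
t=5: π = [0.2931, 0.3448, 0.3621]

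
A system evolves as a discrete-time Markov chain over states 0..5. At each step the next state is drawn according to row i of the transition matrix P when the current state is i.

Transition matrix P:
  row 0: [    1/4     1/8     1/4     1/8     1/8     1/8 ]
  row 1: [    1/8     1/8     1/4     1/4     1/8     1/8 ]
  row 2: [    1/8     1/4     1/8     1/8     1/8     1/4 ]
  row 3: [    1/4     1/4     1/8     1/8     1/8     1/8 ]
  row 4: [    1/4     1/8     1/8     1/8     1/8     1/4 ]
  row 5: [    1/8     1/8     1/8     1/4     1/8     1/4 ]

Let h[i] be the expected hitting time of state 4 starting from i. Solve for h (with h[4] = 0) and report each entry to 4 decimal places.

h = [8.0000, 8.0000, 8.0000, 8.0000, 0.0000, 8.0000]

First-step conditioning: h[4] = 0; for i ≠ 4, h[i] = 1 + Σ_k P[i][k]·h[k].
  h[0] = 1 + 1/4·h[0] + 1/8·h[1] + 1/4·h[2] + 1/8·h[3] + 1/8·h[5]
  h[1] = 1 + 1/8·h[0] + 1/8·h[1] + 1/4·h[2] + 1/4·h[3] + 1/8·h[5]
  h[2] = 1 + 1/8·h[0] + 1/4·h[1] + 1/8·h[2] + 1/8·h[3] + 1/4·h[5]
  h[3] = 1 + 1/4·h[0] + 1/4·h[1] + 1/8·h[2] + 1/8·h[3] + 1/8·h[5]
  h[5] = 1 + 1/8·h[0] + 1/8·h[1] + 1/8·h[2] + 1/4·h[3] + 1/4·h[5]
Solving the 5×5 linear system over states ≠ 4 gives exactly h = [8, 8, 8, 8, 0, 8] (h[4] = 0 is the target).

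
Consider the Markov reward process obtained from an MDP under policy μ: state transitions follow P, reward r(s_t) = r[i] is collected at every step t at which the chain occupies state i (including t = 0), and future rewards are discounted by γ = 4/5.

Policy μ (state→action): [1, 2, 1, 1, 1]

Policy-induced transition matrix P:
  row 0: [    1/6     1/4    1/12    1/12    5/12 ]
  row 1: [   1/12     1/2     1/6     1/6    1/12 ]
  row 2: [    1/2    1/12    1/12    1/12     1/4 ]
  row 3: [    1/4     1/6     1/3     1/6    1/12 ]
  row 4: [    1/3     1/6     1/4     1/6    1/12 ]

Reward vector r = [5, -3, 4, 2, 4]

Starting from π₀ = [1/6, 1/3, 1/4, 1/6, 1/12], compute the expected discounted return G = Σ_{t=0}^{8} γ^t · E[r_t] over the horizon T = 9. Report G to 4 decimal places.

G = 8.6188

t=0: π = [0.1667, 0.3333, 0.2500, 0.1667, 0.0833], E[r] = 1.5000, γ^t·E[r] = 1.500000, running G = 1.500000
t=1: π = [0.2500, 0.2708, 0.1667, 0.1319, 0.1806], E[r] = 2.0903, γ^t·E[r] = 1.672222, running G = 3.172222
t=2: π = [0.2407, 0.2639, 0.1690, 0.1319, 0.1944], E[r] = 2.1296, γ^t·E[r] = 1.362963, running G = 4.535185
t=3: π = [0.2444, 0.2606, 0.1707, 0.1325, 0.1917], E[r] = 2.1551, γ^t·E[r] = 1.103407, running G = 5.638593
t=4: π = [0.2449, 0.2597, 0.1701, 0.1321, 0.1933], E[r] = 2.1630, γ^t·E[r] = 0.885952, running G = 6.524545
t=5: π = [0.2450, 0.2595, 0.1702, 0.1321, 0.1933], E[r] = 2.1646, γ^t·E[r] = 0.709303, running G = 7.233848
t=6: π = [0.2450, 0.2594, 0.1702, 0.1321, 0.1934], E[r] = 2.1652, γ^t·E[r] = 0.567595, running G = 7.801443
t=7: π = [0.2450, 0.2594, 0.1702, 0.1321, 0.1934], E[r] = 2.1654, γ^t·E[r] = 0.454107, running G = 8.255550
t=8: π = [0.2450, 0.2594, 0.1702, 0.1321, 0.1934], E[r] = 2.1654, γ^t·E[r] = 0.363293, running G = 8.618844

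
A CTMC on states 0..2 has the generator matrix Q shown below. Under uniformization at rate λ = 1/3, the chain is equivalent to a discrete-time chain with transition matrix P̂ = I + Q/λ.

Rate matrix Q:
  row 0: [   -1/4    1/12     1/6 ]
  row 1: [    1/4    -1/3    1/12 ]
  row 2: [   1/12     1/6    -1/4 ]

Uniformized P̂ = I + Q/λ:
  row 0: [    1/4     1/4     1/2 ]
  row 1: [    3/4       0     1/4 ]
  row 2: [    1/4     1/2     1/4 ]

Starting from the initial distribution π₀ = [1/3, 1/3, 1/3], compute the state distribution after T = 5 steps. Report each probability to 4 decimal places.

π = [0.3841, 0.2695, 0.3464]

t=0: π = [0.3333, 0.3333, 0.3333]
t=1: π = [0.4167, 0.2500, 0.3333]
t=2: π = [0.3750, 0.2708, 0.3542]
t=3: π = [0.3854, 0.2708, 0.3438]
t=4: π = [0.3854, 0.2682, 0.3464]
t=5: π = [0.3841, 0.2695, 0.3464]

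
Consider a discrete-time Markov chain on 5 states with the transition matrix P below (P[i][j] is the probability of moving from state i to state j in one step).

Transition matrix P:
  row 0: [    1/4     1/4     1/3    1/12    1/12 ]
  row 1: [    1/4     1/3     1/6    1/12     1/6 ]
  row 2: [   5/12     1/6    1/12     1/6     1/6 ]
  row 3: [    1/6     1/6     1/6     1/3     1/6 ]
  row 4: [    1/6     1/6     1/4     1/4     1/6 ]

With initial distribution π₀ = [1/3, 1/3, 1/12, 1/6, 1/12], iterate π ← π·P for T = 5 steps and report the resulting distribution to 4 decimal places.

π = [0.2582, 0.2259, 0.2048, 0.1660, 0.1451]

t=0: π = [0.3333, 0.3333, 0.0833, 0.1667, 0.0833]
t=1: π = [0.2431, 0.2500, 0.2222, 0.1458, 0.1389]
t=2: π = [0.2633, 0.2286, 0.2002, 0.1615, 0.1464]
t=3: π = [0.2577, 0.2267, 0.2061, 0.1648, 0.1447]
t=4: π = [0.2586, 0.2259, 0.2045, 0.1658, 0.1452]
t=5: π = [0.2582, 0.2259, 0.2048, 0.1660, 0.1451]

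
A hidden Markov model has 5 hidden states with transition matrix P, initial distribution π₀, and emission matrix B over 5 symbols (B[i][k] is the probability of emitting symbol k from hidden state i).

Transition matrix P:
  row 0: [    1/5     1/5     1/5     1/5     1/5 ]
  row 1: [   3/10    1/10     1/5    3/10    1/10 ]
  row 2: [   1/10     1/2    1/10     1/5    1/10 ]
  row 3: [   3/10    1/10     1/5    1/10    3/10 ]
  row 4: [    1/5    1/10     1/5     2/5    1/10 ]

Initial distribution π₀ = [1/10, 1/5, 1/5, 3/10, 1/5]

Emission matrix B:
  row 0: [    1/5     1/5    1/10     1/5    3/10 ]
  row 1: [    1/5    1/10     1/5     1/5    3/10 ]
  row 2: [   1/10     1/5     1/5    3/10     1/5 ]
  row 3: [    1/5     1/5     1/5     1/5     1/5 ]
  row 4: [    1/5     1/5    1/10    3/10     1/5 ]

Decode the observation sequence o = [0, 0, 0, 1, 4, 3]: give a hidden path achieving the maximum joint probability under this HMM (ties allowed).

path = [3, 4, 3, 4, 3, 4]

t=0: δ = [2.000e-02, 4.000e-02, 2.000e-02, 6.000e-02, 4.000e-02]  (obs o_0=0)
t=1: δ = [3.600e-03, 2.000e-03, 1.200e-03, 3.200e-03, 3.600e-03]  ψ = [3, 2, 3, 4, 3]  (obs o_1=0)
t=2: δ = [1.920e-04, 1.440e-04, 7.200e-05, 2.880e-04, 1.920e-04]  ψ = [3, 0, 0, 4, 3]  (obs o_2=0)
t=3: δ = [1.728e-05, 3.840e-06, 1.152e-05, 1.536e-05, 1.728e-05]  ψ = [3, 0, 3, 4, 3]  (obs o_3=1)
t=4: δ = [1.382e-06, 1.728e-06, 6.912e-07, 1.382e-06, 9.216e-07]  ψ = [3, 2, 0, 4, 3]  (obs o_4=4)
t=5: δ = [1.037e-07, 6.912e-08, 1.037e-07, 1.037e-07, 1.244e-07]  ψ = [1, 2, 1, 1, 3]  (obs o_5=3)
backtrack: best end state = 4; path = [3, 4, 3, 4, 3, 4]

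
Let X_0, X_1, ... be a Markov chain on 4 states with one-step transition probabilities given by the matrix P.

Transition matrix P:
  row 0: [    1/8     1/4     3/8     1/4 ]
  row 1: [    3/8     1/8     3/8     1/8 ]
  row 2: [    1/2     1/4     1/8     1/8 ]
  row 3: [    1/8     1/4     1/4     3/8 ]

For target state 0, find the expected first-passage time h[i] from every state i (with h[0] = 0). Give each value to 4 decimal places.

h = [0.0000, 2.7119, 2.4407, 3.6610]

First-step conditioning: h[0] = 0; for i ≠ 0, h[i] = 1 + Σ_k P[i][k]·h[k].
  h[1] = 1 + 1/8·h[1] + 3/8·h[2] + 1/8·h[3]
  h[2] = 1 + 1/4·h[1] + 1/8·h[2] + 1/8·h[3]
  h[3] = 1 + 1/4·h[1] + 1/4·h[2] + 3/8·h[3]
Solving the 3×3 linear system over states ≠ 0 gives exactly h = [0, 160/59, 144/59, 216/59] (h[0] = 0 is the target).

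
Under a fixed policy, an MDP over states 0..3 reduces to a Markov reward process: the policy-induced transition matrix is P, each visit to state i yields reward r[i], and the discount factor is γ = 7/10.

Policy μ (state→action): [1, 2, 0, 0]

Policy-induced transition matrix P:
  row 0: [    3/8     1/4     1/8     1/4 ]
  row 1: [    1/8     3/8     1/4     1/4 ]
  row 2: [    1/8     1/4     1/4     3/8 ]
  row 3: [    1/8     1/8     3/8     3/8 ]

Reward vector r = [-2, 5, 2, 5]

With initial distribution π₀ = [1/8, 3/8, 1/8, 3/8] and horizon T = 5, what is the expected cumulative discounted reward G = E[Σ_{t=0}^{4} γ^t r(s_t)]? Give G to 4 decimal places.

G = 9.1497

t=0: π = [0.1250, 0.3750, 0.1250, 0.3750], E[r] = 3.7500, γ^t·E[r] = 3.750000, running G = 3.750000
t=1: π = [0.1563, 0.2500, 0.2813, 0.3125], E[r] = 3.0625, γ^t·E[r] = 2.143750, running G = 5.893750
t=2: π = [0.1641, 0.2422, 0.2695, 0.3242], E[r] = 3.0430, γ^t·E[r] = 1.491055, running G = 7.384805
t=3: π = [0.1660, 0.2397, 0.2700, 0.3242], E[r] = 3.0278, γ^t·E[r] = 1.038546, running G = 8.423351
t=4: π = [0.1665, 0.2394, 0.2698, 0.3243], E[r] = 3.0251, γ^t·E[r] = 0.726338, running G = 9.149689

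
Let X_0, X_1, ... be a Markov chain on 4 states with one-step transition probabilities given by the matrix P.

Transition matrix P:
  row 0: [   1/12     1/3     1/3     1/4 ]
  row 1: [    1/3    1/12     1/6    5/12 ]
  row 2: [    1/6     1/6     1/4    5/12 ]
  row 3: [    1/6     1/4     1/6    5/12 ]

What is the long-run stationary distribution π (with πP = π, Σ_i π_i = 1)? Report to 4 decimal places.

Balance equations π_j = Σ_i π_i·P[i][j]:
  π_0 = 1/12·π_0 + 1/3·π_1 + 1/6·π_2 + 1/6·π_3
  π_1 = 1/3·π_0 + 1/12·π_1 + 1/6·π_2 + 1/4·π_3
  π_2 = 1/3·π_0 + 1/6·π_1 + 1/4·π_2 + 1/6·π_3
  normalize: π_0 + π_1 + π_2 + π_3 = 1
Solving the linear system gives exactly π = [185/992, 421/1984, 107/496, 765/1984].

π = [0.1865, 0.2122, 0.2157, 0.3856]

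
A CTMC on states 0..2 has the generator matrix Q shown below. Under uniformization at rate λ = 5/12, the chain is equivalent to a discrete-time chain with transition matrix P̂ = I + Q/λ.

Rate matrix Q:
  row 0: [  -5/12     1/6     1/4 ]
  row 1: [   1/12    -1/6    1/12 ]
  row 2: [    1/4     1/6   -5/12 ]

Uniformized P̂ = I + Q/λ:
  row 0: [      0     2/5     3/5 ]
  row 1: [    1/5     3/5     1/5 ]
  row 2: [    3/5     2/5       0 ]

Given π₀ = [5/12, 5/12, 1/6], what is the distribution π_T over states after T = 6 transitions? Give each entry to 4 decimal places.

π = [0.2558, 0.5000, 0.2442]

t=0: π = [0.4167, 0.4167, 0.1667]
t=1: π = [0.1833, 0.4833, 0.3333]
t=2: π = [0.2967, 0.4967, 0.2067]
t=3: π = [0.2233, 0.4993, 0.2773]
t=4: π = [0.2663, 0.4999, 0.2339]
t=5: π = [0.2403, 0.5000, 0.2597]
t=6: π = [0.2558, 0.5000, 0.2442]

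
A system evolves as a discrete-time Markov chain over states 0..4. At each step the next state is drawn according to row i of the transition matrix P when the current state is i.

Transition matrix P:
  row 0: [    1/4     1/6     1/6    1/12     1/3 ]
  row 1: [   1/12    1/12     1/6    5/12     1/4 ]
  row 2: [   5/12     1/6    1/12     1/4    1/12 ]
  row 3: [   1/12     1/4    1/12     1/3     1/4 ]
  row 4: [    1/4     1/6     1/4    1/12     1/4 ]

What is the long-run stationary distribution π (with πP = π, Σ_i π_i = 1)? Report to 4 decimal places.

π = [0.2105, 0.1709, 0.1554, 0.2216, 0.2416]

Balance equations π_j = Σ_i π_i·P[i][j]:
  π_0 = 1/4·π_0 + 1/12·π_1 + 5/12·π_2 + 1/12·π_3 + 1/4·π_4
  π_1 = 1/6·π_0 + 1/12·π_1 + 1/6·π_2 + 1/4·π_3 + 1/6·π_4
  π_2 = 1/6·π_0 + 1/6·π_1 + 1/12·π_2 + 1/12·π_3 + 1/4·π_4
  π_3 = 1/12·π_0 + 5/12·π_1 + 1/4·π_2 + 1/3·π_3 + 1/12·π_4
  normalize: π_0 + π_1 + π_2 + π_3 + π_4 = 1
Solving the linear system gives exactly π = [2084/9901, 1692/9901, 3077/19802, 2194/9901, 4785/19802].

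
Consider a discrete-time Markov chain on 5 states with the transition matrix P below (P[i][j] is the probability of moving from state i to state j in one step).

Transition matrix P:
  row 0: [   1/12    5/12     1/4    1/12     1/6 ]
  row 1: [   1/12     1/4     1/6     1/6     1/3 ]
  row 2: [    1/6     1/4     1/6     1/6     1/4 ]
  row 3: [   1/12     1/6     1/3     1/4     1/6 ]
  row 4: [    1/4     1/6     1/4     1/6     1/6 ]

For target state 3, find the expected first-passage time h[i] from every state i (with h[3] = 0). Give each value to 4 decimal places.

First-step conditioning: h[3] = 0; for i ≠ 3, h[i] = 1 + Σ_k P[i][k]·h[k].
  h[0] = 1 + 1/12·h[0] + 5/12·h[1] + 1/4·h[2] + 1/6·h[4]
  h[1] = 1 + 1/12·h[0] + 1/4·h[1] + 1/6·h[2] + 1/3·h[4]
  h[2] = 1 + 1/6·h[0] + 1/4·h[1] + 1/6·h[2] + 1/4·h[4]
  h[4] = 1 + 1/4·h[0] + 1/6·h[1] + 1/4·h[2] + 1/6·h[4]
Solving the 4×4 linear system over states ≠ 3 gives exactly h = [26820/3839, 24792/3839, 24936/3839, 0, 25092/3839] (h[3] = 0 is the target).

h = [6.9862, 6.4579, 6.4954, 0.0000, 6.5361]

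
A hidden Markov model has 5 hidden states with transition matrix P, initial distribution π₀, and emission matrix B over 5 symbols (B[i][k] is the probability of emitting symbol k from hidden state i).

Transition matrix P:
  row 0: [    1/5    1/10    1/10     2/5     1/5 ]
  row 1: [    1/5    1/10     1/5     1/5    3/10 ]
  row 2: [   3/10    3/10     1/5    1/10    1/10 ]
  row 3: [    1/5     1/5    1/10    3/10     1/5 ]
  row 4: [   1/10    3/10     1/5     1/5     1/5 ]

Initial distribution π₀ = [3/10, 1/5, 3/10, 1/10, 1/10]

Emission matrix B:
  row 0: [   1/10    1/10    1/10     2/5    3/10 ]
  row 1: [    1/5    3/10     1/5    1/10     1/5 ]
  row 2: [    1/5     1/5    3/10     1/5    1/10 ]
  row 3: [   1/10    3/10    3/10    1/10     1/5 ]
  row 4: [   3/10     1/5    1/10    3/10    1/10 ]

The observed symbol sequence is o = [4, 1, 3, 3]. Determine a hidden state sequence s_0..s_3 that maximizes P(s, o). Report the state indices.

t=0: δ = [9.000e-02, 4.000e-02, 3.000e-02, 2.000e-02, 1.000e-02]  (obs o_0=4)
t=1: δ = [1.800e-03, 2.700e-03, 1.800e-03, 1.080e-02, 3.600e-03]  ψ = [0, 0, 0, 0, 0]  (obs o_1=1)
t=2: δ = [8.640e-04, 2.160e-04, 2.160e-04, 3.240e-04, 6.480e-04]  ψ = [3, 3, 3, 3, 3]  (obs o_2=3)
t=3: δ = [6.912e-05, 1.944e-05, 2.592e-05, 3.456e-05, 5.184e-05]  ψ = [0, 4, 4, 0, 0]  (obs o_3=3)
backtrack: best end state = 0; path = [0, 3, 0, 0]

path = [0, 3, 0, 0]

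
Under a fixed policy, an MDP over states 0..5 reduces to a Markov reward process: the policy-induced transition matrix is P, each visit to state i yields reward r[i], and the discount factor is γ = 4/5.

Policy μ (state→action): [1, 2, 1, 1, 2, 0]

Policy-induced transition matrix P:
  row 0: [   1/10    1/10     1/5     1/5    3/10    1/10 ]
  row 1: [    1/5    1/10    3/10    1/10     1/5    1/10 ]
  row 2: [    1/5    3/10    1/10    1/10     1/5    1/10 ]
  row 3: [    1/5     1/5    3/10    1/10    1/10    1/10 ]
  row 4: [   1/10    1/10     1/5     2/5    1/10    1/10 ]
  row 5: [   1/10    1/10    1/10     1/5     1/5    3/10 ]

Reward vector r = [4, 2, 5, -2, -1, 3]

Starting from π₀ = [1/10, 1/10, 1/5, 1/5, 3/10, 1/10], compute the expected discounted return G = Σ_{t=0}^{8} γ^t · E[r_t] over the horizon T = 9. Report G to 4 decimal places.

G = 7.0699

t=0: π = [0.1000, 0.1000, 0.2000, 0.2000, 0.3000, 0.1000], E[r] = 1.2000, γ^t·E[r] = 1.200000, running G = 1.200000
t=1: π = [0.1500, 0.1600, 0.2000, 0.2100, 0.1600, 0.1200], E[r] = 1.7000, γ^t·E[r] = 1.360000, running G = 2.560000
t=2: π = [0.1570, 0.1610, 0.2050, 0.1750, 0.1780, 0.1240], E[r] = 1.8190, γ^t·E[r] = 1.164160, running G = 3.724160
t=3: π = [0.1541, 0.1585, 0.2007, 0.1815, 0.1804, 0.1248], E[r] = 1.7679, γ^t·E[r] = 0.905165, running G = 4.629325
t=4: π = [0.1541, 0.1583, 0.2015, 0.1820, 0.1792, 0.1250], E[r] = 1.7718, γ^t·E[r] = 0.725709, running G = 5.355034
t=5: π = [0.1542, 0.1585, 0.2014, 0.1817, 0.1793, 0.1250], E[r] = 1.7730, γ^t·E[r] = 0.580970, running G = 5.936004
t=6: π = [0.1542, 0.1584, 0.2014, 0.1817, 0.1793, 0.1250], E[r] = 1.7727, γ^t·E[r] = 0.464694, running G = 6.400698
t=7: π = [0.1542, 0.1584, 0.2014, 0.1817, 0.1793, 0.1250], E[r] = 1.7726, γ^t·E[r] = 0.371751, running G = 6.772450
t=8: π = [0.1542, 0.1584, 0.2014, 0.1817, 0.1793, 0.1250], E[r] = 1.7727, γ^t·E[r] = 0.297404, running G = 7.069854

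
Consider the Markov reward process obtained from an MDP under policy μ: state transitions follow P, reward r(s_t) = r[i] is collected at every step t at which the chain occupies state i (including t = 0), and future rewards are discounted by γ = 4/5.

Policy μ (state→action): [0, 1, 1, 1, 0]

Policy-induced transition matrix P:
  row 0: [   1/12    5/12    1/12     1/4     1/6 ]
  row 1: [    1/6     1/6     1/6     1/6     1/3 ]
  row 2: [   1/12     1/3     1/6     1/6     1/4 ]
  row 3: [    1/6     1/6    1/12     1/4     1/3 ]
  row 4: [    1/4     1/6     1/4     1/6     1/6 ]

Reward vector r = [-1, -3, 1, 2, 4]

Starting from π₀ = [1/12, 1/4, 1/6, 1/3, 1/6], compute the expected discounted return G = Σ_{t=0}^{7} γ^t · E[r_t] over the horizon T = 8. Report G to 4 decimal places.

G = 2.9873

t=0: π = [0.0833, 0.2500, 0.1667, 0.3333, 0.1667], E[r] = 0.6667, γ^t·E[r] = 0.666667, running G = 0.666667
t=1: π = [0.1597, 0.2153, 0.1458, 0.2014, 0.2778], E[r] = 0.8542, γ^t·E[r] = 0.683333, running G = 1.350000
t=2: π = [0.1644, 0.2309, 0.1597, 0.1968, 0.2483], E[r] = 0.6892, γ^t·E[r] = 0.441111, running G = 1.791111
t=3: π = [0.1603, 0.2344, 0.1573, 0.1968, 0.2513], E[r] = 0.6923, γ^t·E[r] = 0.354469, running G = 2.145580
t=4: π = [0.1611, 0.2330, 0.1578, 0.1964, 0.2516], E[r] = 0.6972, γ^t·E[r] = 0.285564, running G = 2.431144
t=5: π = [0.1611, 0.2333, 0.1578, 0.1965, 0.2514], E[r] = 0.6955, γ^t·E[r] = 0.227894, running G = 2.659038
t=6: π = [0.1610, 0.2332, 0.1578, 0.1965, 0.2514], E[r] = 0.6958, γ^t·E[r] = 0.182387, running G = 2.841426
t=7: π = [0.1610, 0.2332, 0.1578, 0.1965, 0.2514], E[r] = 0.6957, γ^t·E[r] = 0.145908, running G = 2.987334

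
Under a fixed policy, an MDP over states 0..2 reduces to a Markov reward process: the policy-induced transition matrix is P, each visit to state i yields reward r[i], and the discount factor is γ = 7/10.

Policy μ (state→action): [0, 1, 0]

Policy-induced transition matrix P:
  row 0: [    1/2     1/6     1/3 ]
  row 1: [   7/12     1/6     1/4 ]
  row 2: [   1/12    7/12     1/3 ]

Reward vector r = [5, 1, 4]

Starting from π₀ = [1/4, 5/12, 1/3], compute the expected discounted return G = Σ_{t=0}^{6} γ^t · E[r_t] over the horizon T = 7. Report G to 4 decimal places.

G = 10.2139

t=0: π = [0.2500, 0.4167, 0.3333], E[r] = 3.0000, γ^t·E[r] = 3.000000, running G = 3.000000
t=1: π = [0.3958, 0.3056, 0.2986], E[r] = 3.4792, γ^t·E[r] = 2.435417, running G = 5.435417
t=2: π = [0.4010, 0.2911, 0.3079], E[r] = 3.5278, γ^t·E[r] = 1.728611, running G = 7.164028
t=3: π = [0.3960, 0.2949, 0.3091], E[r] = 3.5111, γ^t·E[r] = 1.204321, running G = 8.368349
t=4: π = [0.3958, 0.2954, 0.3088], E[r] = 3.5095, γ^t·E[r] = 0.842619, running G = 9.210968
t=5: π = [0.3960, 0.2953, 0.3087], E[r] = 3.5100, γ^t·E[r] = 0.589931, running G = 9.800899
t=6: π = [0.3960, 0.2953, 0.3087], E[r] = 3.5101, γ^t·E[r] = 0.412958, running G = 10.213857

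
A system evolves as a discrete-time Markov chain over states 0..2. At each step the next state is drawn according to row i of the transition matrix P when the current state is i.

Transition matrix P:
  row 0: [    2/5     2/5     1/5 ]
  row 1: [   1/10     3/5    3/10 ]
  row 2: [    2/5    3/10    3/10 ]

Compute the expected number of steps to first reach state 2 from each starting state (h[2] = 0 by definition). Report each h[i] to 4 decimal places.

First-step conditioning: h[2] = 0; for i ≠ 2, h[i] = 1 + Σ_k P[i][k]·h[k].
  h[0] = 1 + 2/5·h[0] + 2/5·h[1]
  h[1] = 1 + 1/10·h[0] + 3/5·h[1]
Solving the 2×2 linear system over states ≠ 2 gives exactly h = [4, 7/2, 0] (h[2] = 0 is the target).

h = [4.0000, 3.5000, 0.0000]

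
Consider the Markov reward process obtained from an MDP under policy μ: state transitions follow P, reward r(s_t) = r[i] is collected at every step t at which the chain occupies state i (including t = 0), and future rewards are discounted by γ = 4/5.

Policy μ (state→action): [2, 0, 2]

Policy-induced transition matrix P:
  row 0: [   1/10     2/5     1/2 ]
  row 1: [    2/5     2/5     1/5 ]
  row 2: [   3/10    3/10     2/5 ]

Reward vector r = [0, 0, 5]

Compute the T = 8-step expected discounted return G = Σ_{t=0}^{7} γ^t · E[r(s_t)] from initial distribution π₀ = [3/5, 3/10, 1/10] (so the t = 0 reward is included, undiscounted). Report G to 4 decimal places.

G = 6.2593

t=0: π = [0.6000, 0.3000, 0.1000], E[r] = 0.5000, γ^t·E[r] = 0.500000, running G = 0.500000
t=1: π = [0.2100, 0.3900, 0.4000], E[r] = 2.0000, γ^t·E[r] = 1.600000, running G = 2.100000
t=2: π = [0.2970, 0.3600, 0.3430], E[r] = 1.7150, γ^t·E[r] = 1.097600, running G = 3.197600
t=3: π = [0.2766, 0.3657, 0.3577], E[r] = 1.7885, γ^t·E[r] = 0.915712, running G = 4.113312
t=4: π = [0.2813, 0.3642, 0.3545], E[r] = 1.7726, γ^t·E[r] = 0.726057, running G = 4.839369
t=5: π = [0.2802, 0.3645, 0.3553], E[r] = 1.7764, γ^t·E[r] = 0.582089, running G = 5.421458
t=6: π = [0.2804, 0.3645, 0.3551], E[r] = 1.7755, γ^t·E[r] = 0.465447, running G = 5.886905
t=7: π = [0.2804, 0.3645, 0.3551], E[r] = 1.7757, γ^t·E[r] = 0.372399, running G = 6.259304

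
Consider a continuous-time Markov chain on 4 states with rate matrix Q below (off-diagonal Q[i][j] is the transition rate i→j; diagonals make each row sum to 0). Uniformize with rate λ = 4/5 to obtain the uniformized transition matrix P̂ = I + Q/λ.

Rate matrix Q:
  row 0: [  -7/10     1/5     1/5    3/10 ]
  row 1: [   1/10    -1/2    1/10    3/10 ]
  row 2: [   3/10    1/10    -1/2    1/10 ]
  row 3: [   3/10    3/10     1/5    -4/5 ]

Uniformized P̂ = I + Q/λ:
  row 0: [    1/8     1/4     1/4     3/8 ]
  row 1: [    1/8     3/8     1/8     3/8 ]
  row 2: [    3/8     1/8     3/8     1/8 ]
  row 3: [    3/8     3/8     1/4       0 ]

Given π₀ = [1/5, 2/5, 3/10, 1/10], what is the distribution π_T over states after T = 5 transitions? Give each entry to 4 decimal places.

π = [0.2430, 0.2831, 0.2452, 0.2287]

t=0: π = [0.2000, 0.4000, 0.3000, 0.1000]
t=1: π = [0.2250, 0.2750, 0.2375, 0.2625]
t=2: π = [0.2500, 0.2875, 0.2453, 0.2172]
t=3: π = [0.2406, 0.2824, 0.2447, 0.2322]
t=4: π = [0.2442, 0.2837, 0.2453, 0.2267]
t=5: π = [0.2430, 0.2831, 0.2452, 0.2287]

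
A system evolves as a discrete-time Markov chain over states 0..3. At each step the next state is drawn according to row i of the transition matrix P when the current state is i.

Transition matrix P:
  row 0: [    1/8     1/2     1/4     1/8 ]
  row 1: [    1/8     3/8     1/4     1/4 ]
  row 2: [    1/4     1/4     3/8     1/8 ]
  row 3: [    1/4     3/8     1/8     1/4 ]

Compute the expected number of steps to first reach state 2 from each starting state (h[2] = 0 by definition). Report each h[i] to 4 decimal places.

First-step conditioning: h[2] = 0; for i ≠ 2, h[i] = 1 + Σ_k P[i][k]·h[k].
  h[0] = 1 + 1/8·h[0] + 1/2·h[1] + 1/8·h[3]
  h[1] = 1 + 1/8·h[0] + 3/8·h[1] + 1/4·h[3]
  h[3] = 1 + 1/4·h[0] + 3/8·h[1] + 1/4·h[3]
Solving the 3×3 linear system over states ≠ 2 gives exactly h = [512/115, 104/23, 0, 584/115] (h[2] = 0 is the target).

h = [4.4522, 4.5217, 0.0000, 5.0783]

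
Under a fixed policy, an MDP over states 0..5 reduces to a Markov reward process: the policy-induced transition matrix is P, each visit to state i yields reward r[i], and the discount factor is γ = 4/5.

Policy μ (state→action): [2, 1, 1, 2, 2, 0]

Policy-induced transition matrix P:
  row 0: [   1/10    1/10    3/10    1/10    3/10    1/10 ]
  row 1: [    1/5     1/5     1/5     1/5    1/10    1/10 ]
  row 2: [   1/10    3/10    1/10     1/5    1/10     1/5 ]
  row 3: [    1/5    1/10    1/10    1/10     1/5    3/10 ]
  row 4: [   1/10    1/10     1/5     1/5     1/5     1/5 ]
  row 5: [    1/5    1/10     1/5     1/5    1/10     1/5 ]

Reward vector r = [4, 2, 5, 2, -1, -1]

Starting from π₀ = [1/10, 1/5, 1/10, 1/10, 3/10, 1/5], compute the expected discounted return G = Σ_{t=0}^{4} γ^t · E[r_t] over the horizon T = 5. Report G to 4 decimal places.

t=0: π = [0.1000, 0.2000, 0.1000, 0.1000, 0.3000, 0.2000], E[r] = 1.0000, γ^t·E[r] = 1.000000, running G = 1.000000
t=1: π = [0.1500, 0.1400, 0.1900, 0.1800, 0.1600, 0.1800], E[r] = 1.8500, γ^t·E[r] = 1.480000, running G = 2.480000
t=2: π = [0.1500, 0.1520, 0.1780, 0.1670, 0.1640, 0.1890], E[r] = 1.7750, γ^t·E[r] = 1.136000, running G = 3.616000
t=3: π = [0.1508, 0.1508, 0.1805, 0.1683, 0.1631, 0.1865], E[r] = 1.7943, γ^t·E[r] = 0.918682, running G = 4.534682
t=4: π = [0.1506, 0.1512, 0.1802, 0.1681, 0.1633, 0.1867], E[r] = 1.7918, γ^t·E[r] = 0.733925, running G = 5.268607

G = 5.2686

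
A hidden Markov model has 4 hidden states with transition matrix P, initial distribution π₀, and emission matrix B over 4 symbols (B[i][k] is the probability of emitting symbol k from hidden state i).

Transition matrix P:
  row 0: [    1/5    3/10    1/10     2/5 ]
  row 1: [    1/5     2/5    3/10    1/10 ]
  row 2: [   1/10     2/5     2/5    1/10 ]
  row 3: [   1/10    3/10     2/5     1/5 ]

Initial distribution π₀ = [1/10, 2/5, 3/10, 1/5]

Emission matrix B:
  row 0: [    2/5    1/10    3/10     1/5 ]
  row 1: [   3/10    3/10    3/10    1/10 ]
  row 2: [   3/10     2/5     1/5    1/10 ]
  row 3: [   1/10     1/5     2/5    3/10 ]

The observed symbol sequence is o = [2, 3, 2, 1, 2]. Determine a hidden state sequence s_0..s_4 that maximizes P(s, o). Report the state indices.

t=0: δ = [3.000e-02, 1.200e-01, 6.000e-02, 8.000e-02]  (obs o_0=2)
t=1: δ = [4.800e-03, 4.800e-03, 3.600e-03, 4.800e-03]  ψ = [1, 1, 1, 3]  (obs o_1=3)
t=2: δ = [2.880e-04, 5.760e-04, 3.840e-04, 7.680e-04]  ψ = [0, 1, 3, 0]  (obs o_2=2)
t=3: δ = [1.152e-05, 6.912e-05, 1.229e-04, 3.072e-05]  ψ = [1, 1, 3, 3]  (obs o_3=1)
t=4: δ = [4.147e-06, 1.475e-05, 9.830e-06, 4.915e-06]  ψ = [1, 2, 2, 2]  (obs o_4=2)
backtrack: best end state = 1; path = [1, 0, 3, 2, 1]

path = [1, 0, 3, 2, 1]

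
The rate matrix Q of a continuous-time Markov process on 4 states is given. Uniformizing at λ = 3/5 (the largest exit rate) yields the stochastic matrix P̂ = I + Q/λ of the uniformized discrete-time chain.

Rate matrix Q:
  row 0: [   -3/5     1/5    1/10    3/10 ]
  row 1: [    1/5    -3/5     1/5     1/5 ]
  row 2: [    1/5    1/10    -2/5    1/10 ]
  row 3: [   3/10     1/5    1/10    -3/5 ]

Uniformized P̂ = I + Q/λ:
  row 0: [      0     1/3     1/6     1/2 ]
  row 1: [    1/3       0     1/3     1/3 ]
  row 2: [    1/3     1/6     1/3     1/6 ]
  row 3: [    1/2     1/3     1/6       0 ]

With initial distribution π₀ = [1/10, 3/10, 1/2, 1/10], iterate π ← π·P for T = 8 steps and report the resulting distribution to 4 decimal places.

π = [0.2817, 0.2195, 0.2439, 0.2549]

t=0: π = [0.1000, 0.3000, 0.5000, 0.1000]
t=1: π = [0.3167, 0.1500, 0.3000, 0.2333]
t=2: π = [0.2667, 0.2333, 0.2417, 0.2583]
t=3: π = [0.2875, 0.2153, 0.2458, 0.2514]
t=4: π = [0.2794, 0.2206, 0.2435, 0.2565]
t=5: π = [0.2829, 0.2192, 0.2440, 0.2538]
t=6: π = [0.2813, 0.2196, 0.2439, 0.2552]
t=7: π = [0.2821, 0.2195, 0.2439, 0.2545]
t=8: π = [0.2817, 0.2195, 0.2439, 0.2549]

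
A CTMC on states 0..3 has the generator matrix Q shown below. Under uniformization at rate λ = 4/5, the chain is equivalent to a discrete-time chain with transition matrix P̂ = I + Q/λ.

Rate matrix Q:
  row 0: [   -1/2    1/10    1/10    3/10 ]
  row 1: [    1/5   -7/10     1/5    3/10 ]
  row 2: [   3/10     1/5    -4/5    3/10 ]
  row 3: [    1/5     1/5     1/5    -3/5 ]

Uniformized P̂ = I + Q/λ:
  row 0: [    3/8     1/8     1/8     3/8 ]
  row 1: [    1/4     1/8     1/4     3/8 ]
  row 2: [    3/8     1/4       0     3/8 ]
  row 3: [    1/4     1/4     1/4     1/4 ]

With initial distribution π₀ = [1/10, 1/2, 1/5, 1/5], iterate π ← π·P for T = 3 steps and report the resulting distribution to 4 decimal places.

t=0: π = [0.1000, 0.5000, 0.2000, 0.2000]
t=1: π = [0.2875, 0.1750, 0.1875, 0.3500]
t=2: π = [0.3094, 0.1922, 0.1672, 0.3313]
t=3: π = [0.3096, 0.1873, 0.1695, 0.3336]

π = [0.3096, 0.1873, 0.1695, 0.3336]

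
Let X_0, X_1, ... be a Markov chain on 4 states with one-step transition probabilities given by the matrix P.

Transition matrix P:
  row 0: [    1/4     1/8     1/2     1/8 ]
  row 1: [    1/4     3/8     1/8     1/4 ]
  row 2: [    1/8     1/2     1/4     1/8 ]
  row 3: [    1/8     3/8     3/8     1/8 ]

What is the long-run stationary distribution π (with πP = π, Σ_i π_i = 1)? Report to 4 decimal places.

π = [0.1944, 0.3607, 0.2748, 0.1701]

Balance equations π_j = Σ_i π_i·P[i][j]:
  π_0 = 1/4·π_0 + 1/4·π_1 + 1/8·π_2 + 1/8·π_3
  π_1 = 1/8·π_0 + 3/8·π_1 + 1/2·π_2 + 3/8·π_3
  π_2 = 1/2·π_0 + 1/8·π_1 + 1/4·π_2 + 3/8·π_3
  normalize: π_0 + π_1 + π_2 + π_3 = 1
Solving the linear system gives exactly π = [104/535, 193/535, 147/535, 91/535].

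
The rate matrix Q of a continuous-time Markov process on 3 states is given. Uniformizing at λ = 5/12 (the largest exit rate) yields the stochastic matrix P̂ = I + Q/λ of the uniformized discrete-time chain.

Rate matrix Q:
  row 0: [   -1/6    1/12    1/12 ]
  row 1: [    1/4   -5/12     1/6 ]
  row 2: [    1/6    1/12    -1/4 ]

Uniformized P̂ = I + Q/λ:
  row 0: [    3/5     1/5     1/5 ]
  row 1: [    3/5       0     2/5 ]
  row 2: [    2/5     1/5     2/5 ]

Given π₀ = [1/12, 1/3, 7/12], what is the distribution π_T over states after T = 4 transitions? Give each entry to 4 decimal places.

π = [0.5409, 0.1669, 0.2921]

t=0: π = [0.0833, 0.3333, 0.5833]
t=1: π = [0.4833, 0.1333, 0.3833]
t=2: π = [0.5233, 0.1733, 0.3033]
t=3: π = [0.5393, 0.1653, 0.2953]
t=4: π = [0.5409, 0.1669, 0.2921]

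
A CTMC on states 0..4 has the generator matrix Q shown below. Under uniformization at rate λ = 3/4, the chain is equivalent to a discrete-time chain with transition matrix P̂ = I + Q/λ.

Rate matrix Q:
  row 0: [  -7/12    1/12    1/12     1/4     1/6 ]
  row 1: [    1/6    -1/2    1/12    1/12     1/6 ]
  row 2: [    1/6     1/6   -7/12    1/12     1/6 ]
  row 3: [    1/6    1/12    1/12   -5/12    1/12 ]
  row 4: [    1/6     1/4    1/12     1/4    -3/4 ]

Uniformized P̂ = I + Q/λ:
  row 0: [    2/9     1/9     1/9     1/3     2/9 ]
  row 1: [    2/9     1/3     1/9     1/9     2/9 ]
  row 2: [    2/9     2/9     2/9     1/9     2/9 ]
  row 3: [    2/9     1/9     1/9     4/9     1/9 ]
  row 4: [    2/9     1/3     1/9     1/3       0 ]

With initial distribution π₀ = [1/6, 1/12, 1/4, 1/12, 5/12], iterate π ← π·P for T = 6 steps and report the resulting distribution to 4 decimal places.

t=0: π = [0.1667, 0.0833, 0.2500, 0.0833, 0.4167]
t=1: π = [0.2222, 0.2500, 0.1389, 0.2685, 0.1204]
t=2: π = [0.2222, 0.2088, 0.1265, 0.2767, 0.1656]
t=3: π = [0.2222, 0.2084, 0.1252, 0.2896, 0.1547]
t=4: π = [0.2222, 0.2057, 0.1250, 0.2914, 0.1557]
t=5: π = [0.2222, 0.2053, 0.1250, 0.2922, 0.1553]
t=6: π = [0.2222, 0.2051, 0.1250, 0.2924, 0.1553]

π = [0.2222, 0.2051, 0.1250, 0.2924, 0.1553]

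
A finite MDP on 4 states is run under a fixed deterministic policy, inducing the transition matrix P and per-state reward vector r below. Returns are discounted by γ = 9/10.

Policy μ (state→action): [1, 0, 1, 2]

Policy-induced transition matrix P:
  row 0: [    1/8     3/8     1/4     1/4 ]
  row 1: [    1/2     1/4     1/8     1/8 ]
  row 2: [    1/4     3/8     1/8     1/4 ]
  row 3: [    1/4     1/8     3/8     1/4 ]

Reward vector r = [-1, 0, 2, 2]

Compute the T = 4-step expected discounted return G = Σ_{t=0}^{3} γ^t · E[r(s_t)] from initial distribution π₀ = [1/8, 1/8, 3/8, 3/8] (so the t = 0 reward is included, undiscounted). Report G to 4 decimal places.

t=0: π = [0.1250, 0.1250, 0.3750, 0.3750], E[r] = 1.3750, γ^t·E[r] = 1.375000, running G = 1.375000
t=1: π = [0.2656, 0.2656, 0.2344, 0.2344], E[r] = 0.6719, γ^t·E[r] = 0.604688, running G = 1.979688
t=2: π = [0.2832, 0.2832, 0.2168, 0.2168], E[r] = 0.5840, γ^t·E[r] = 0.473027, running G = 2.452715
t=3: π = [0.2854, 0.2854, 0.2146, 0.2146], E[r] = 0.5730, γ^t·E[r] = 0.417716, running G = 2.870430

G = 2.8704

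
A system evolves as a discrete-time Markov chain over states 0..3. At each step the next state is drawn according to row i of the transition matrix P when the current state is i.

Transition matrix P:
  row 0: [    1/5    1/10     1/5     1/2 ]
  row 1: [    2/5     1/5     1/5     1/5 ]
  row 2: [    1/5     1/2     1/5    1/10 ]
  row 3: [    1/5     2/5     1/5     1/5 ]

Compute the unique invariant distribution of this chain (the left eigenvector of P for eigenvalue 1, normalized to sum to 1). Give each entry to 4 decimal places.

Balance equations π_j = Σ_i π_i·P[i][j]:
  π_0 = 1/5·π_0 + 2/5·π_1 + 1/5·π_2 + 1/5·π_3
  π_1 = 1/10·π_0 + 1/5·π_1 + 1/2·π_2 + 2/5·π_3
  π_2 = 1/5·π_0 + 1/5·π_1 + 1/5·π_2 + 1/5·π_3
  normalize: π_0 + π_1 + π_2 + π_3 = 1
Solving the linear system gives exactly π = [9/35, 2/7, 1/5, 9/35].

π = [0.2571, 0.2857, 0.2000, 0.2571]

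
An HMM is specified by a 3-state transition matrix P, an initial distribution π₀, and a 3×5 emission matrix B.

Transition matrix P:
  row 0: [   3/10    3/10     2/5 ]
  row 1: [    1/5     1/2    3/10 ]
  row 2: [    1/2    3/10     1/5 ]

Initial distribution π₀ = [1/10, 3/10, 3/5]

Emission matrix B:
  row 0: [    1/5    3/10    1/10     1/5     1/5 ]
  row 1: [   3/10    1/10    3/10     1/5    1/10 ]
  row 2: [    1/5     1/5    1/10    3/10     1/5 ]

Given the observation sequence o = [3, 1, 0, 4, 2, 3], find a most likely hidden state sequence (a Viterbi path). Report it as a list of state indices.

path = [2, 0, 2, 0, 1, 1]

t=0: δ = [2.000e-02, 6.000e-02, 1.800e-01]  (obs o_0=3)
t=1: δ = [2.700e-02, 5.400e-03, 7.200e-03]  ψ = [2, 2, 2]  (obs o_1=1)
t=2: δ = [1.620e-03, 2.430e-03, 2.160e-03]  ψ = [0, 0, 0]  (obs o_2=0)
t=3: δ = [2.160e-04, 1.215e-04, 1.458e-04]  ψ = [2, 1, 1]  (obs o_3=4)
t=4: δ = [7.290e-06, 1.944e-05, 8.640e-06]  ψ = [2, 0, 0]  (obs o_4=2)
t=5: δ = [8.640e-07, 1.944e-06, 1.750e-06]  ψ = [2, 1, 1]  (obs o_5=3)
backtrack: best end state = 1; path = [2, 0, 2, 0, 1, 1]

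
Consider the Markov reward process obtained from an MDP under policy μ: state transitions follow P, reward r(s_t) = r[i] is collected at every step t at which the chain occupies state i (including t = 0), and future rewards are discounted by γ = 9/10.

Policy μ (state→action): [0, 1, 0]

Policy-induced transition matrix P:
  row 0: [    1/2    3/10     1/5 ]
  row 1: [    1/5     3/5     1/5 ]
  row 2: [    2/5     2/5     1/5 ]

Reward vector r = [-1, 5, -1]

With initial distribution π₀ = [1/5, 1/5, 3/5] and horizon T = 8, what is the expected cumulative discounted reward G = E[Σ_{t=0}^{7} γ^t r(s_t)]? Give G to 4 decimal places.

t=0: π = [0.2000, 0.2000, 0.6000], E[r] = 0.2000, γ^t·E[r] = 0.200000, running G = 0.200000
t=1: π = [0.3800, 0.4200, 0.2000], E[r] = 1.5200, γ^t·E[r] = 1.368000, running G = 1.568000
t=2: π = [0.3540, 0.4460, 0.2000], E[r] = 1.6760, γ^t·E[r] = 1.357560, running G = 2.925560
t=3: π = [0.3462, 0.4538, 0.2000], E[r] = 1.7228, γ^t·E[r] = 1.255921, running G = 4.181481
t=4: π = [0.3439, 0.4561, 0.2000], E[r] = 1.7368, γ^t·E[r] = 1.139541, running G = 5.321022
t=5: π = [0.3432, 0.4568, 0.2000], E[r] = 1.7411, γ^t·E[r] = 1.028074, running G = 6.349096
t=6: π = [0.3429, 0.4571, 0.2000], E[r] = 1.7423, γ^t·E[r] = 0.925938, running G = 7.275034
t=7: π = [0.3429, 0.4571, 0.2000], E[r] = 1.7427, γ^t·E[r] = 0.833525, running G = 8.108559

G = 8.1086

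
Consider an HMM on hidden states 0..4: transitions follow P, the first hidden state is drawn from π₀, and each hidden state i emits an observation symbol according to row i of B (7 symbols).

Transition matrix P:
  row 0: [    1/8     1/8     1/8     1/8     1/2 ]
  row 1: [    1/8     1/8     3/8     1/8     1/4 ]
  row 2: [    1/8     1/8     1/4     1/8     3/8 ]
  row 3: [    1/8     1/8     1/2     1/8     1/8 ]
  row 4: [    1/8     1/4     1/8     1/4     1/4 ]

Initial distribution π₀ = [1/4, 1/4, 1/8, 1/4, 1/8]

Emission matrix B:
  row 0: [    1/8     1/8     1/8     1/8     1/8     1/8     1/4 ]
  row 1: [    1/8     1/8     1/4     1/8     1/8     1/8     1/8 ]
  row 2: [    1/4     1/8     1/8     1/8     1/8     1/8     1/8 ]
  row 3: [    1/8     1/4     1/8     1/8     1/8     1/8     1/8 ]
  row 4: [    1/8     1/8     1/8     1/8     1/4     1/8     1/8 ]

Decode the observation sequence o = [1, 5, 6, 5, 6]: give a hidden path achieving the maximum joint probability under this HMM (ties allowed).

path = [3, 2, 4, 3, 2]

t=0: δ = [3.125e-02, 3.125e-02, 1.562e-02, 6.250e-02, 1.562e-02]  (obs o_0=1)
t=1: δ = [9.766e-04, 9.766e-04, 3.906e-03, 9.766e-04, 1.953e-03]  ψ = [3, 3, 3, 3, 0]  (obs o_1=5)
t=2: δ = [1.221e-04, 6.104e-05, 1.221e-04, 6.104e-05, 1.831e-04]  ψ = [2, 2, 2, 2, 2]  (obs o_2=6)
t=3: δ = [2.861e-06, 5.722e-06, 3.815e-06, 5.722e-06, 7.629e-06]  ψ = [4, 4, 2, 4, 0]  (obs o_3=5)
t=4: δ = [2.384e-07, 2.384e-07, 3.576e-07, 2.384e-07, 2.384e-07]  ψ = [4, 4, 3, 4, 4]  (obs o_4=6)
backtrack: best end state = 2; path = [3, 2, 4, 3, 2]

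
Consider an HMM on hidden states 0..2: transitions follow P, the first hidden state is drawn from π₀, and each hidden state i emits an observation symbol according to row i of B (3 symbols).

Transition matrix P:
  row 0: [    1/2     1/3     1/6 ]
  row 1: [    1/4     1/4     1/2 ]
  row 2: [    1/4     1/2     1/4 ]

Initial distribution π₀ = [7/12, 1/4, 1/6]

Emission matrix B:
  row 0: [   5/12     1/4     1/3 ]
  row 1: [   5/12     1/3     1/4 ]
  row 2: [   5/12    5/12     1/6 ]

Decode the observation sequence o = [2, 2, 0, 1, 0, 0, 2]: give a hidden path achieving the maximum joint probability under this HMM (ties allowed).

t=0: δ = [1.944e-01, 6.250e-02, 2.778e-02]  (obs o_0=2)
t=1: δ = [3.241e-02, 1.620e-02, 5.401e-03]  ψ = [0, 0, 0]  (obs o_1=2)
t=2: δ = [6.752e-03, 4.501e-03, 3.376e-03]  ψ = [0, 0, 1]  (obs o_2=0)
t=3: δ = [8.439e-04, 7.502e-04, 9.377e-04]  ψ = [0, 0, 1]  (obs o_3=1)
t=4: δ = [1.758e-04, 1.954e-04, 1.563e-04]  ψ = [0, 2, 1]  (obs o_4=0)
t=5: δ = [3.663e-05, 3.256e-05, 4.070e-05]  ψ = [0, 2, 1]  (obs o_5=0)
t=6: δ = [6.105e-06, 5.087e-06, 2.713e-06]  ψ = [0, 2, 1]  (obs o_6=2)
backtrack: best end state = 0; path = [0, 0, 0, 0, 0, 0, 0]

path = [0, 0, 0, 0, 0, 0, 0]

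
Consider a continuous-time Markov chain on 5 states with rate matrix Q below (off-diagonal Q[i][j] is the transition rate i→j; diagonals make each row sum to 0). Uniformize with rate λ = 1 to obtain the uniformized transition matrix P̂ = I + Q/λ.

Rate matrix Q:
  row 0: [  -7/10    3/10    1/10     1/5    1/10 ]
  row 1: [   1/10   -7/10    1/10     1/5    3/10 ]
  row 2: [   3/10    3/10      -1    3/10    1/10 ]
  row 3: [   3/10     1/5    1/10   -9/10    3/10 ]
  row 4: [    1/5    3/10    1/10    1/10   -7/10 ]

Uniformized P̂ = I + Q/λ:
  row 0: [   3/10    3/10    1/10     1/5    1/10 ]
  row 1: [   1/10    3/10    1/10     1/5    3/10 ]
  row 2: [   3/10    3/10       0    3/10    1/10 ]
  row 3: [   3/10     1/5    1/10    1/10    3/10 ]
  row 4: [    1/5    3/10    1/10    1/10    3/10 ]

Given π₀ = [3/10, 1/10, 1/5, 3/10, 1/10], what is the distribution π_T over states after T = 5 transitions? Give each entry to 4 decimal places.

π = [0.2196, 0.2831, 0.0909, 0.1685, 0.2379]

t=0: π = [0.3000, 0.1000, 0.2000, 0.3000, 0.1000]
t=1: π = [0.2700, 0.2700, 0.0800, 0.1800, 0.2000]
t=2: π = [0.2260, 0.2820, 0.0920, 0.1700, 0.2300]
t=3: π = [0.2206, 0.2830, 0.0908, 0.1692, 0.2364]
t=4: π = [0.2198, 0.2831, 0.0909, 0.1685, 0.2377]
t=5: π = [0.2196, 0.2831, 0.0909, 0.1685, 0.2379]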